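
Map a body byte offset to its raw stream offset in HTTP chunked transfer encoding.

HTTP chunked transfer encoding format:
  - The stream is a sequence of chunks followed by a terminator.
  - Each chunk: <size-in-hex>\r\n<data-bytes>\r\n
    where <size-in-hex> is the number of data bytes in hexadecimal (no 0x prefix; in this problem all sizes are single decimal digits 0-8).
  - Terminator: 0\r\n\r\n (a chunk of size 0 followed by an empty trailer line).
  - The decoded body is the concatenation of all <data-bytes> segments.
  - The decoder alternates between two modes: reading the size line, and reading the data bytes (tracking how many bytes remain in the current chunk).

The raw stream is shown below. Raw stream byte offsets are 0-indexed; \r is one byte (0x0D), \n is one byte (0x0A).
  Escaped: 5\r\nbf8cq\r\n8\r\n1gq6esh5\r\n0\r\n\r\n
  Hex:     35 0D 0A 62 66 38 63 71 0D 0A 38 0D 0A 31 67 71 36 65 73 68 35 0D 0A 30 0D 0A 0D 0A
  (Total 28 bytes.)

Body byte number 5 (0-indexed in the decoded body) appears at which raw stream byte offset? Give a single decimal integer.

Chunk 1: stream[0..1]='5' size=0x5=5, data at stream[3..8]='bf8cq' -> body[0..5], body so far='bf8cq'
Chunk 2: stream[10..11]='8' size=0x8=8, data at stream[13..21]='1gq6esh5' -> body[5..13], body so far='bf8cq1gq6esh5'
Chunk 3: stream[23..24]='0' size=0 (terminator). Final body='bf8cq1gq6esh5' (13 bytes)
Body byte 5 at stream offset 13

Answer: 13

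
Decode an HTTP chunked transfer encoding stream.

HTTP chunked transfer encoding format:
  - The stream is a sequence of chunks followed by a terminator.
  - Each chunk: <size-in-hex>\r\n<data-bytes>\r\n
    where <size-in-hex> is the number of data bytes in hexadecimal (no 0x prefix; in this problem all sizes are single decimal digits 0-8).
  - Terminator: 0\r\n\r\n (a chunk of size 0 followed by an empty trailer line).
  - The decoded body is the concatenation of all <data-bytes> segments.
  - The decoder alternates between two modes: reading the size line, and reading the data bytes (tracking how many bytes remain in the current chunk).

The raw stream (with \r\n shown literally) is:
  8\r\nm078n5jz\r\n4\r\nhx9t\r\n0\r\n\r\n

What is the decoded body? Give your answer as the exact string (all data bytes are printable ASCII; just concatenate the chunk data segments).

Chunk 1: stream[0..1]='8' size=0x8=8, data at stream[3..11]='m078n5jz' -> body[0..8], body so far='m078n5jz'
Chunk 2: stream[13..14]='4' size=0x4=4, data at stream[16..20]='hx9t' -> body[8..12], body so far='m078n5jzhx9t'
Chunk 3: stream[22..23]='0' size=0 (terminator). Final body='m078n5jzhx9t' (12 bytes)

Answer: m078n5jzhx9t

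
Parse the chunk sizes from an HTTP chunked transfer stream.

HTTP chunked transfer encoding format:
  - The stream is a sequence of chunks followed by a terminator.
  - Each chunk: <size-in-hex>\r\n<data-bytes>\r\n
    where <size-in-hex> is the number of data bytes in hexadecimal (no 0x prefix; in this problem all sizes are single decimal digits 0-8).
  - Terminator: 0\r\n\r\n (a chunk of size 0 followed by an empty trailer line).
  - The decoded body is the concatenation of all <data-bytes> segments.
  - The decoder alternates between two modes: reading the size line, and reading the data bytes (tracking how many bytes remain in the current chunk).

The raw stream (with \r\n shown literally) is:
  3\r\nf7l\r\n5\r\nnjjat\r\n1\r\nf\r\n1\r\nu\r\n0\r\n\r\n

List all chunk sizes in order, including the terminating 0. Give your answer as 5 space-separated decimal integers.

Answer: 3 5 1 1 0

Derivation:
Chunk 1: stream[0..1]='3' size=0x3=3, data at stream[3..6]='f7l' -> body[0..3], body so far='f7l'
Chunk 2: stream[8..9]='5' size=0x5=5, data at stream[11..16]='njjat' -> body[3..8], body so far='f7lnjjat'
Chunk 3: stream[18..19]='1' size=0x1=1, data at stream[21..22]='f' -> body[8..9], body so far='f7lnjjatf'
Chunk 4: stream[24..25]='1' size=0x1=1, data at stream[27..28]='u' -> body[9..10], body so far='f7lnjjatfu'
Chunk 5: stream[30..31]='0' size=0 (terminator). Final body='f7lnjjatfu' (10 bytes)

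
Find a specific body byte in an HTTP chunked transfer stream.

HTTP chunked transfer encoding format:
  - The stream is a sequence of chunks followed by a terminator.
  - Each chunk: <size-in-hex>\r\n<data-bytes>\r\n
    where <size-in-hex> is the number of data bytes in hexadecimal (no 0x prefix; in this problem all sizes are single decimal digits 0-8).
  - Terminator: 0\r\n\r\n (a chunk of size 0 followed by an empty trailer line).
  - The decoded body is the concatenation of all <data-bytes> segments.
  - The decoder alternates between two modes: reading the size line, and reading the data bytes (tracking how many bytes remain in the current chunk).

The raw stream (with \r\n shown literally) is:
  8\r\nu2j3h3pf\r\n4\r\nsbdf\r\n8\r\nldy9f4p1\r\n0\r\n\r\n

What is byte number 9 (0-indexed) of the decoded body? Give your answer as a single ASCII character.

Answer: b

Derivation:
Chunk 1: stream[0..1]='8' size=0x8=8, data at stream[3..11]='u2j3h3pf' -> body[0..8], body so far='u2j3h3pf'
Chunk 2: stream[13..14]='4' size=0x4=4, data at stream[16..20]='sbdf' -> body[8..12], body so far='u2j3h3pfsbdf'
Chunk 3: stream[22..23]='8' size=0x8=8, data at stream[25..33]='ldy9f4p1' -> body[12..20], body so far='u2j3h3pfsbdfldy9f4p1'
Chunk 4: stream[35..36]='0' size=0 (terminator). Final body='u2j3h3pfsbdfldy9f4p1' (20 bytes)
Body byte 9 = 'b'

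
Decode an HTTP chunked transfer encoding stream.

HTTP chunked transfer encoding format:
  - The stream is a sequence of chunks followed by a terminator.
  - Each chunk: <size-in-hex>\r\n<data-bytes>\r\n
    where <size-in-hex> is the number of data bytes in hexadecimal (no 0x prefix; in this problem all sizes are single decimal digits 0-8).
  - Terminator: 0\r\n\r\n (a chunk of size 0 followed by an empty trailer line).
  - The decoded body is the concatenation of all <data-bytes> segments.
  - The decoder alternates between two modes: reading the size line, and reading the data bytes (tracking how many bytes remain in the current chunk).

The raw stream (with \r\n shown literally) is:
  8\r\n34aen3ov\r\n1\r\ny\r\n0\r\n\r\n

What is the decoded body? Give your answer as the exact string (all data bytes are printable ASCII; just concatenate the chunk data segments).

Chunk 1: stream[0..1]='8' size=0x8=8, data at stream[3..11]='34aen3ov' -> body[0..8], body so far='34aen3ov'
Chunk 2: stream[13..14]='1' size=0x1=1, data at stream[16..17]='y' -> body[8..9], body so far='34aen3ovy'
Chunk 3: stream[19..20]='0' size=0 (terminator). Final body='34aen3ovy' (9 bytes)

Answer: 34aen3ovy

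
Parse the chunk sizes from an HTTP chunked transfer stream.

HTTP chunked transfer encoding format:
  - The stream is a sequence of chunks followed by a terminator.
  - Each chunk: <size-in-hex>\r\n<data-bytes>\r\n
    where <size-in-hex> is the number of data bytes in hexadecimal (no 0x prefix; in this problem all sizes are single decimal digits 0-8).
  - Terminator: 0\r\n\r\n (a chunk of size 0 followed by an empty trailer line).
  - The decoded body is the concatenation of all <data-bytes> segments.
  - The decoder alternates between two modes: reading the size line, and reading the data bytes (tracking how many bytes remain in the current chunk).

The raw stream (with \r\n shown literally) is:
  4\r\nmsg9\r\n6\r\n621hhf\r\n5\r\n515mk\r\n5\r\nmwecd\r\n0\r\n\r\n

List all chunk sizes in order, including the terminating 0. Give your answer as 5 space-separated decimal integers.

Answer: 4 6 5 5 0

Derivation:
Chunk 1: stream[0..1]='4' size=0x4=4, data at stream[3..7]='msg9' -> body[0..4], body so far='msg9'
Chunk 2: stream[9..10]='6' size=0x6=6, data at stream[12..18]='621hhf' -> body[4..10], body so far='msg9621hhf'
Chunk 3: stream[20..21]='5' size=0x5=5, data at stream[23..28]='515mk' -> body[10..15], body so far='msg9621hhf515mk'
Chunk 4: stream[30..31]='5' size=0x5=5, data at stream[33..38]='mwecd' -> body[15..20], body so far='msg9621hhf515mkmwecd'
Chunk 5: stream[40..41]='0' size=0 (terminator). Final body='msg9621hhf515mkmwecd' (20 bytes)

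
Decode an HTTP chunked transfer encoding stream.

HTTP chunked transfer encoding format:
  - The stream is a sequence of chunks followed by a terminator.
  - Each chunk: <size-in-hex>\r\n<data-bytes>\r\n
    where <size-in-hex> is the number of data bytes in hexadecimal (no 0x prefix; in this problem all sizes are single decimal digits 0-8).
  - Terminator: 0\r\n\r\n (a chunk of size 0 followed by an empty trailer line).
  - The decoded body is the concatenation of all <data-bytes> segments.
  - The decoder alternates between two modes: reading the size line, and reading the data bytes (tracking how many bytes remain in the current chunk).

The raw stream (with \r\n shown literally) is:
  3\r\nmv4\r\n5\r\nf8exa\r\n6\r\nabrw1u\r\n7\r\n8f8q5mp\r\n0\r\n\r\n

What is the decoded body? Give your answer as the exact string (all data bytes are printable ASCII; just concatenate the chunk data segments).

Answer: mv4f8exaabrw1u8f8q5mp

Derivation:
Chunk 1: stream[0..1]='3' size=0x3=3, data at stream[3..6]='mv4' -> body[0..3], body so far='mv4'
Chunk 2: stream[8..9]='5' size=0x5=5, data at stream[11..16]='f8exa' -> body[3..8], body so far='mv4f8exa'
Chunk 3: stream[18..19]='6' size=0x6=6, data at stream[21..27]='abrw1u' -> body[8..14], body so far='mv4f8exaabrw1u'
Chunk 4: stream[29..30]='7' size=0x7=7, data at stream[32..39]='8f8q5mp' -> body[14..21], body so far='mv4f8exaabrw1u8f8q5mp'
Chunk 5: stream[41..42]='0' size=0 (terminator). Final body='mv4f8exaabrw1u8f8q5mp' (21 bytes)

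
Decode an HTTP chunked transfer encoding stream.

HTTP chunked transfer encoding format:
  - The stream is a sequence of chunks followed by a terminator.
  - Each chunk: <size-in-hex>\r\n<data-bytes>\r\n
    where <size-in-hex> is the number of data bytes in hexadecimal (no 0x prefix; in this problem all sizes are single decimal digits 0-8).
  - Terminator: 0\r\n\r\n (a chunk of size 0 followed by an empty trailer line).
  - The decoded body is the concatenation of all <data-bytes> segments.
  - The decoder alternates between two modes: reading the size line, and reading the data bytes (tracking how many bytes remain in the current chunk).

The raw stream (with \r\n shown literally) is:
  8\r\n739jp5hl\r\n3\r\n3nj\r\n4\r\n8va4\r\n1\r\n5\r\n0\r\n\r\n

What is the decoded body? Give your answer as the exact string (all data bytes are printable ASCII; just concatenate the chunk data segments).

Chunk 1: stream[0..1]='8' size=0x8=8, data at stream[3..11]='739jp5hl' -> body[0..8], body so far='739jp5hl'
Chunk 2: stream[13..14]='3' size=0x3=3, data at stream[16..19]='3nj' -> body[8..11], body so far='739jp5hl3nj'
Chunk 3: stream[21..22]='4' size=0x4=4, data at stream[24..28]='8va4' -> body[11..15], body so far='739jp5hl3nj8va4'
Chunk 4: stream[30..31]='1' size=0x1=1, data at stream[33..34]='5' -> body[15..16], body so far='739jp5hl3nj8va45'
Chunk 5: stream[36..37]='0' size=0 (terminator). Final body='739jp5hl3nj8va45' (16 bytes)

Answer: 739jp5hl3nj8va45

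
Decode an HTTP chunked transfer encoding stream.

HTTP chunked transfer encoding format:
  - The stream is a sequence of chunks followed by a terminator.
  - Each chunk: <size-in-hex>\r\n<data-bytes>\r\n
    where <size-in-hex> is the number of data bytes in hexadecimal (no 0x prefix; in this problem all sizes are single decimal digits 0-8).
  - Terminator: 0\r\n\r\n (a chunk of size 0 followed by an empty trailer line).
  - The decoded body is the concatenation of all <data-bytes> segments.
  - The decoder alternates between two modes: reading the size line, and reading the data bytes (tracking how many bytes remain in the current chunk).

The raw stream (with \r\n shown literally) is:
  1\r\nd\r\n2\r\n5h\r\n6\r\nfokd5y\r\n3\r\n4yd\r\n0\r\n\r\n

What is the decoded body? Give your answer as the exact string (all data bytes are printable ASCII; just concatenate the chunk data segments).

Answer: d5hfokd5y4yd

Derivation:
Chunk 1: stream[0..1]='1' size=0x1=1, data at stream[3..4]='d' -> body[0..1], body so far='d'
Chunk 2: stream[6..7]='2' size=0x2=2, data at stream[9..11]='5h' -> body[1..3], body so far='d5h'
Chunk 3: stream[13..14]='6' size=0x6=6, data at stream[16..22]='fokd5y' -> body[3..9], body so far='d5hfokd5y'
Chunk 4: stream[24..25]='3' size=0x3=3, data at stream[27..30]='4yd' -> body[9..12], body so far='d5hfokd5y4yd'
Chunk 5: stream[32..33]='0' size=0 (terminator). Final body='d5hfokd5y4yd' (12 bytes)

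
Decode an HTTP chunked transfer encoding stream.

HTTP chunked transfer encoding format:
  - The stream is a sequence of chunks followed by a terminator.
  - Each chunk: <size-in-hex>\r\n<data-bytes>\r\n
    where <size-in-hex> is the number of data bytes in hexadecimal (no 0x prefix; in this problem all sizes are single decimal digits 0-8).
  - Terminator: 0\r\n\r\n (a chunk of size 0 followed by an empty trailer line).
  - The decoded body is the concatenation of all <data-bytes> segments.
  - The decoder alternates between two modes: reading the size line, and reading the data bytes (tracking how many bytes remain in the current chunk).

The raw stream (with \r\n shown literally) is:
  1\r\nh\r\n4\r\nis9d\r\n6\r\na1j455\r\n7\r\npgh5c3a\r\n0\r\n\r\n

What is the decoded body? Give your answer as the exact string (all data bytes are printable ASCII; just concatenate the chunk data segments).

Chunk 1: stream[0..1]='1' size=0x1=1, data at stream[3..4]='h' -> body[0..1], body so far='h'
Chunk 2: stream[6..7]='4' size=0x4=4, data at stream[9..13]='is9d' -> body[1..5], body so far='his9d'
Chunk 3: stream[15..16]='6' size=0x6=6, data at stream[18..24]='a1j455' -> body[5..11], body so far='his9da1j455'
Chunk 4: stream[26..27]='7' size=0x7=7, data at stream[29..36]='pgh5c3a' -> body[11..18], body so far='his9da1j455pgh5c3a'
Chunk 5: stream[38..39]='0' size=0 (terminator). Final body='his9da1j455pgh5c3a' (18 bytes)

Answer: his9da1j455pgh5c3a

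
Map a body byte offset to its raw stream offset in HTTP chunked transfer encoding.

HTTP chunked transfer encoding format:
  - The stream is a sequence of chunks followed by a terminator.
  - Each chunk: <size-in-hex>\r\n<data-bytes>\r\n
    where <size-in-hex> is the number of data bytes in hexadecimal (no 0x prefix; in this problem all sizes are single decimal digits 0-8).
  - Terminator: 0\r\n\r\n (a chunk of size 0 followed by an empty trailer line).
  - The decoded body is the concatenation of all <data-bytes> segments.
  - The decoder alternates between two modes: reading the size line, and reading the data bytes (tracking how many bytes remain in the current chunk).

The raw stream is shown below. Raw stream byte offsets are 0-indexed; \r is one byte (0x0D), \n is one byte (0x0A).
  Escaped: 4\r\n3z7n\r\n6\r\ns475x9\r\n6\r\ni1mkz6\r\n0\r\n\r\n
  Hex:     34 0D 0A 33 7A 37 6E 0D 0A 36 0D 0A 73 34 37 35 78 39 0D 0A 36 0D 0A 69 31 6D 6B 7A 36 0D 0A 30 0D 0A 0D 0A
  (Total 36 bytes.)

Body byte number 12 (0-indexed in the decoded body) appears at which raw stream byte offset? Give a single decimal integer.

Chunk 1: stream[0..1]='4' size=0x4=4, data at stream[3..7]='3z7n' -> body[0..4], body so far='3z7n'
Chunk 2: stream[9..10]='6' size=0x6=6, data at stream[12..18]='s475x9' -> body[4..10], body so far='3z7ns475x9'
Chunk 3: stream[20..21]='6' size=0x6=6, data at stream[23..29]='i1mkz6' -> body[10..16], body so far='3z7ns475x9i1mkz6'
Chunk 4: stream[31..32]='0' size=0 (terminator). Final body='3z7ns475x9i1mkz6' (16 bytes)
Body byte 12 at stream offset 25

Answer: 25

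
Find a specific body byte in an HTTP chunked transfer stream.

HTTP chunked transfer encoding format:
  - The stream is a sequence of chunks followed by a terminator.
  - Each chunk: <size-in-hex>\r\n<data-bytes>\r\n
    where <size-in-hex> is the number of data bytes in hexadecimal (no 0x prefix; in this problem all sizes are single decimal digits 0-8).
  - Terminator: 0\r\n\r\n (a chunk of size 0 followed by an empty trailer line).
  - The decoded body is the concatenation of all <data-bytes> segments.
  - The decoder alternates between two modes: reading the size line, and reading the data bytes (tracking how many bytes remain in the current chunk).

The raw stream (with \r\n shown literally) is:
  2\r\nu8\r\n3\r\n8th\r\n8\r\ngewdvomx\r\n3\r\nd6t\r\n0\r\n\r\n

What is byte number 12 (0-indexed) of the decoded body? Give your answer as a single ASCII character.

Chunk 1: stream[0..1]='2' size=0x2=2, data at stream[3..5]='u8' -> body[0..2], body so far='u8'
Chunk 2: stream[7..8]='3' size=0x3=3, data at stream[10..13]='8th' -> body[2..5], body so far='u88th'
Chunk 3: stream[15..16]='8' size=0x8=8, data at stream[18..26]='gewdvomx' -> body[5..13], body so far='u88thgewdvomx'
Chunk 4: stream[28..29]='3' size=0x3=3, data at stream[31..34]='d6t' -> body[13..16], body so far='u88thgewdvomxd6t'
Chunk 5: stream[36..37]='0' size=0 (terminator). Final body='u88thgewdvomxd6t' (16 bytes)
Body byte 12 = 'x'

Answer: x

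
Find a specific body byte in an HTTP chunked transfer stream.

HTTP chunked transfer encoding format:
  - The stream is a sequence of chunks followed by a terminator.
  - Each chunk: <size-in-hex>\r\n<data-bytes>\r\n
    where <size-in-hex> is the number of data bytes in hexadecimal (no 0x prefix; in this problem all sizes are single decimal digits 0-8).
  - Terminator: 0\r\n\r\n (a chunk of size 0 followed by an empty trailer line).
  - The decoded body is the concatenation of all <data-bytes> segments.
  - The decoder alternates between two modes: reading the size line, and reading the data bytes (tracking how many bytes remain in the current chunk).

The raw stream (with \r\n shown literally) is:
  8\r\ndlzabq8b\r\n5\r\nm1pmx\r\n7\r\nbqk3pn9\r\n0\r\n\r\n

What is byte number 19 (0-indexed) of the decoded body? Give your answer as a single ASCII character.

Chunk 1: stream[0..1]='8' size=0x8=8, data at stream[3..11]='dlzabq8b' -> body[0..8], body so far='dlzabq8b'
Chunk 2: stream[13..14]='5' size=0x5=5, data at stream[16..21]='m1pmx' -> body[8..13], body so far='dlzabq8bm1pmx'
Chunk 3: stream[23..24]='7' size=0x7=7, data at stream[26..33]='bqk3pn9' -> body[13..20], body so far='dlzabq8bm1pmxbqk3pn9'
Chunk 4: stream[35..36]='0' size=0 (terminator). Final body='dlzabq8bm1pmxbqk3pn9' (20 bytes)
Body byte 19 = '9'

Answer: 9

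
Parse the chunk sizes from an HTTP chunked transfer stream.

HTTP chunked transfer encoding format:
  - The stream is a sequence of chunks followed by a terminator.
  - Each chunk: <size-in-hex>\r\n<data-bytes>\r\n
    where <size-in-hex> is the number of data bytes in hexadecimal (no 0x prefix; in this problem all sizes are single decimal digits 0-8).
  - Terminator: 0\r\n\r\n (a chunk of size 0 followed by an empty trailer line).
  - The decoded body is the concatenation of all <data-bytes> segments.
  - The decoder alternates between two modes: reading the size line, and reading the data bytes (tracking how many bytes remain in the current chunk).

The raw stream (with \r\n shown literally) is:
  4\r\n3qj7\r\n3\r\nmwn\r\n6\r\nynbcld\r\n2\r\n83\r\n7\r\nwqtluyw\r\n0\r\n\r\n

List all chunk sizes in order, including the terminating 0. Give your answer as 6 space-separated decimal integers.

Answer: 4 3 6 2 7 0

Derivation:
Chunk 1: stream[0..1]='4' size=0x4=4, data at stream[3..7]='3qj7' -> body[0..4], body so far='3qj7'
Chunk 2: stream[9..10]='3' size=0x3=3, data at stream[12..15]='mwn' -> body[4..7], body so far='3qj7mwn'
Chunk 3: stream[17..18]='6' size=0x6=6, data at stream[20..26]='ynbcld' -> body[7..13], body so far='3qj7mwnynbcld'
Chunk 4: stream[28..29]='2' size=0x2=2, data at stream[31..33]='83' -> body[13..15], body so far='3qj7mwnynbcld83'
Chunk 5: stream[35..36]='7' size=0x7=7, data at stream[38..45]='wqtluyw' -> body[15..22], body so far='3qj7mwnynbcld83wqtluyw'
Chunk 6: stream[47..48]='0' size=0 (terminator). Final body='3qj7mwnynbcld83wqtluyw' (22 bytes)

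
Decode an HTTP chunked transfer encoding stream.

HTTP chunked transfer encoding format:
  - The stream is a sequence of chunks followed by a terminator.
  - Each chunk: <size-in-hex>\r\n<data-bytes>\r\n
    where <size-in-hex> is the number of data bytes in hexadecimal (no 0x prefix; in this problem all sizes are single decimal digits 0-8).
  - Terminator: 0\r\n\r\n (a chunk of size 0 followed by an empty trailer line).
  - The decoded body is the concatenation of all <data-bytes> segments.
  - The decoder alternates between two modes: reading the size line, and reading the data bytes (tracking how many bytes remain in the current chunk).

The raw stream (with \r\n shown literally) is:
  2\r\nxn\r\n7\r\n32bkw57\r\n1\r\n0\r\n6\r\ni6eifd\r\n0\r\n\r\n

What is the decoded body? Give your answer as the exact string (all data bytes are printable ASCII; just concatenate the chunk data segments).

Chunk 1: stream[0..1]='2' size=0x2=2, data at stream[3..5]='xn' -> body[0..2], body so far='xn'
Chunk 2: stream[7..8]='7' size=0x7=7, data at stream[10..17]='32bkw57' -> body[2..9], body so far='xn32bkw57'
Chunk 3: stream[19..20]='1' size=0x1=1, data at stream[22..23]='0' -> body[9..10], body so far='xn32bkw570'
Chunk 4: stream[25..26]='6' size=0x6=6, data at stream[28..34]='i6eifd' -> body[10..16], body so far='xn32bkw570i6eifd'
Chunk 5: stream[36..37]='0' size=0 (terminator). Final body='xn32bkw570i6eifd' (16 bytes)

Answer: xn32bkw570i6eifd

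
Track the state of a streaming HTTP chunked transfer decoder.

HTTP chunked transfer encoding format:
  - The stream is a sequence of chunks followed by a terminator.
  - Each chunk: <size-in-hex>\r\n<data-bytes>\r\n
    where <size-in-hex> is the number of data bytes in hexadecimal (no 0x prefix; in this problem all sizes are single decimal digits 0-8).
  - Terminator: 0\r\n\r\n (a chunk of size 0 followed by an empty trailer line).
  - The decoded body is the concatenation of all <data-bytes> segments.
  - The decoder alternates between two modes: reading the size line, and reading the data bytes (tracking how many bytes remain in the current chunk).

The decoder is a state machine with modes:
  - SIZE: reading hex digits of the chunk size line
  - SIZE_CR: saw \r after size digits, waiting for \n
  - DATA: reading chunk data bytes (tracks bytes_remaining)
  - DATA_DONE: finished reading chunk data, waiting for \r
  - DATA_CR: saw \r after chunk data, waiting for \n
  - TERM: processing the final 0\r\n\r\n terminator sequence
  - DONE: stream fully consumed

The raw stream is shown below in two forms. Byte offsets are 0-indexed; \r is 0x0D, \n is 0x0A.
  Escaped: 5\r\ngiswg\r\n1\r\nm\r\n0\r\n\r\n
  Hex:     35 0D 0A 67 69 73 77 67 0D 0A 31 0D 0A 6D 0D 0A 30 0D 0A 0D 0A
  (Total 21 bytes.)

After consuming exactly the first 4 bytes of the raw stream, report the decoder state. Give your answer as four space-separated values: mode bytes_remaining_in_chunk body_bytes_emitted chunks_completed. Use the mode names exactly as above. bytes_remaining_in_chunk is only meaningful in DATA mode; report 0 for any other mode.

Byte 0 = '5': mode=SIZE remaining=0 emitted=0 chunks_done=0
Byte 1 = 0x0D: mode=SIZE_CR remaining=0 emitted=0 chunks_done=0
Byte 2 = 0x0A: mode=DATA remaining=5 emitted=0 chunks_done=0
Byte 3 = 'g': mode=DATA remaining=4 emitted=1 chunks_done=0

Answer: DATA 4 1 0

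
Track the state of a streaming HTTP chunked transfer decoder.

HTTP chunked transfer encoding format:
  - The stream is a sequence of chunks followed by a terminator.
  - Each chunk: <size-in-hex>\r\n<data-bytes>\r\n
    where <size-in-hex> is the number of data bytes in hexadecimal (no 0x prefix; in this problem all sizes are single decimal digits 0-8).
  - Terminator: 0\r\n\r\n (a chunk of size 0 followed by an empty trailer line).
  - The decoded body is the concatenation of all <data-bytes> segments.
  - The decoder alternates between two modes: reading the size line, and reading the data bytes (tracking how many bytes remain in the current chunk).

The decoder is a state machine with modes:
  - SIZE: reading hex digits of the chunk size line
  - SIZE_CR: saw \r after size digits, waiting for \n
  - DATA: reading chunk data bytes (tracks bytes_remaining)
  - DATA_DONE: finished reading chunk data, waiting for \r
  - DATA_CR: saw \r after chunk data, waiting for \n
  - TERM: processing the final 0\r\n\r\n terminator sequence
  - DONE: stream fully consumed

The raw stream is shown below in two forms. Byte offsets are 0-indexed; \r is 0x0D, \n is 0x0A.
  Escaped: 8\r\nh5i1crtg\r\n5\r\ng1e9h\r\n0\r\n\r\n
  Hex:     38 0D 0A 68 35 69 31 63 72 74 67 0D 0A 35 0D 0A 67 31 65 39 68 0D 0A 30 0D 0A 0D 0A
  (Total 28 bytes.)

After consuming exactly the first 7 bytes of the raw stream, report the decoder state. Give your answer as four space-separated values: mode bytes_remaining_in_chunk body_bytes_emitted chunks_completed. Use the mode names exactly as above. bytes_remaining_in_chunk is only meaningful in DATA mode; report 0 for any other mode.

Answer: DATA 4 4 0

Derivation:
Byte 0 = '8': mode=SIZE remaining=0 emitted=0 chunks_done=0
Byte 1 = 0x0D: mode=SIZE_CR remaining=0 emitted=0 chunks_done=0
Byte 2 = 0x0A: mode=DATA remaining=8 emitted=0 chunks_done=0
Byte 3 = 'h': mode=DATA remaining=7 emitted=1 chunks_done=0
Byte 4 = '5': mode=DATA remaining=6 emitted=2 chunks_done=0
Byte 5 = 'i': mode=DATA remaining=5 emitted=3 chunks_done=0
Byte 6 = '1': mode=DATA remaining=4 emitted=4 chunks_done=0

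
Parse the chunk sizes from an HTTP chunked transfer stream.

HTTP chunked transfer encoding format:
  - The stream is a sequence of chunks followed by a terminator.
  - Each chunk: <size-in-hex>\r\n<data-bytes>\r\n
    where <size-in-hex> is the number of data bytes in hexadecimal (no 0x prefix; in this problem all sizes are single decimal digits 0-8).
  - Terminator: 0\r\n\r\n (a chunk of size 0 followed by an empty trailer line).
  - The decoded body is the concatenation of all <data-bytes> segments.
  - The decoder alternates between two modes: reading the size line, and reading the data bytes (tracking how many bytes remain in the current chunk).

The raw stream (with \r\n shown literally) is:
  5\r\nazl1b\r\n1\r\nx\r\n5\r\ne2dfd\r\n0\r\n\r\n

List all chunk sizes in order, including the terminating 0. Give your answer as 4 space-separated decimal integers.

Chunk 1: stream[0..1]='5' size=0x5=5, data at stream[3..8]='azl1b' -> body[0..5], body so far='azl1b'
Chunk 2: stream[10..11]='1' size=0x1=1, data at stream[13..14]='x' -> body[5..6], body so far='azl1bx'
Chunk 3: stream[16..17]='5' size=0x5=5, data at stream[19..24]='e2dfd' -> body[6..11], body so far='azl1bxe2dfd'
Chunk 4: stream[26..27]='0' size=0 (terminator). Final body='azl1bxe2dfd' (11 bytes)

Answer: 5 1 5 0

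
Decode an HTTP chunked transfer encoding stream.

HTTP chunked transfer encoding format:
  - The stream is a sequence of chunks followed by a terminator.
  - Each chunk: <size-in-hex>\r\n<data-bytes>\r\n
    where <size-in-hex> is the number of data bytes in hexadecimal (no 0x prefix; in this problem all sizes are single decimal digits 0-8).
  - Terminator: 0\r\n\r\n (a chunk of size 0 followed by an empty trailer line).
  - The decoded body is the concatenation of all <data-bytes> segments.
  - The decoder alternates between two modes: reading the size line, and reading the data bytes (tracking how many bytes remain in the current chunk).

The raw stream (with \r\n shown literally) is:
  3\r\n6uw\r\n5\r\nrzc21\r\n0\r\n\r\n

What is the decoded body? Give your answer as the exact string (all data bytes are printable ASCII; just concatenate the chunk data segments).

Answer: 6uwrzc21

Derivation:
Chunk 1: stream[0..1]='3' size=0x3=3, data at stream[3..6]='6uw' -> body[0..3], body so far='6uw'
Chunk 2: stream[8..9]='5' size=0x5=5, data at stream[11..16]='rzc21' -> body[3..8], body so far='6uwrzc21'
Chunk 3: stream[18..19]='0' size=0 (terminator). Final body='6uwrzc21' (8 bytes)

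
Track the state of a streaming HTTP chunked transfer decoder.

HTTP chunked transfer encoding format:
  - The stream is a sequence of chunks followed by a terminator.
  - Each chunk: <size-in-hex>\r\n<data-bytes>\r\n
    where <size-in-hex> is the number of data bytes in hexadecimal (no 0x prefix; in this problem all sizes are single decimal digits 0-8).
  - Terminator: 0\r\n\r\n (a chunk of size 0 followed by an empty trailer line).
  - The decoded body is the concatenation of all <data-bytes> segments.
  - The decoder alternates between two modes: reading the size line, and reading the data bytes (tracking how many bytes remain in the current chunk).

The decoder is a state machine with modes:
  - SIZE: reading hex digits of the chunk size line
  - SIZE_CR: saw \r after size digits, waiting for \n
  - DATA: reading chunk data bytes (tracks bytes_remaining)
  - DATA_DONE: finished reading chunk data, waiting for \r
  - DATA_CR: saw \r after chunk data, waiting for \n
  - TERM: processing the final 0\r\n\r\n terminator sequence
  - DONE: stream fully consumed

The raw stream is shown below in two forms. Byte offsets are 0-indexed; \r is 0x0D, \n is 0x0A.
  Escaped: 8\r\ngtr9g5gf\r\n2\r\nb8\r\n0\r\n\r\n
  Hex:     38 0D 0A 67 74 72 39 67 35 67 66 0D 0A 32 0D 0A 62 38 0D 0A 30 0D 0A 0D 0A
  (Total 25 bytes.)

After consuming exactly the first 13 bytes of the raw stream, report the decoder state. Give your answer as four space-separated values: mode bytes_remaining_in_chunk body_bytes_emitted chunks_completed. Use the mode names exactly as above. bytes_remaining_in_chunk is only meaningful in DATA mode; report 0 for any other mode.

Byte 0 = '8': mode=SIZE remaining=0 emitted=0 chunks_done=0
Byte 1 = 0x0D: mode=SIZE_CR remaining=0 emitted=0 chunks_done=0
Byte 2 = 0x0A: mode=DATA remaining=8 emitted=0 chunks_done=0
Byte 3 = 'g': mode=DATA remaining=7 emitted=1 chunks_done=0
Byte 4 = 't': mode=DATA remaining=6 emitted=2 chunks_done=0
Byte 5 = 'r': mode=DATA remaining=5 emitted=3 chunks_done=0
Byte 6 = '9': mode=DATA remaining=4 emitted=4 chunks_done=0
Byte 7 = 'g': mode=DATA remaining=3 emitted=5 chunks_done=0
Byte 8 = '5': mode=DATA remaining=2 emitted=6 chunks_done=0
Byte 9 = 'g': mode=DATA remaining=1 emitted=7 chunks_done=0
Byte 10 = 'f': mode=DATA_DONE remaining=0 emitted=8 chunks_done=0
Byte 11 = 0x0D: mode=DATA_CR remaining=0 emitted=8 chunks_done=0
Byte 12 = 0x0A: mode=SIZE remaining=0 emitted=8 chunks_done=1

Answer: SIZE 0 8 1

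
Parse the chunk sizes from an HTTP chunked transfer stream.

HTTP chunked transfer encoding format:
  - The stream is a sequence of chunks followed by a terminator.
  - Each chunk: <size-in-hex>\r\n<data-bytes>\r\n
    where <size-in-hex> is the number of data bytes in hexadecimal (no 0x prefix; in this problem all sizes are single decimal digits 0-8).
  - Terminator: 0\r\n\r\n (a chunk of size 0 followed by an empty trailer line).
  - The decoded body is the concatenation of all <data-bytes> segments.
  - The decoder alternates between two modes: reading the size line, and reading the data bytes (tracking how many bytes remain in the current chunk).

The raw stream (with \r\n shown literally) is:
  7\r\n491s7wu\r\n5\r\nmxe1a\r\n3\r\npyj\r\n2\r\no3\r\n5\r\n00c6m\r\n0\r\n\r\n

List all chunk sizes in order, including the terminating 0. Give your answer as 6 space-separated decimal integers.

Answer: 7 5 3 2 5 0

Derivation:
Chunk 1: stream[0..1]='7' size=0x7=7, data at stream[3..10]='491s7wu' -> body[0..7], body so far='491s7wu'
Chunk 2: stream[12..13]='5' size=0x5=5, data at stream[15..20]='mxe1a' -> body[7..12], body so far='491s7wumxe1a'
Chunk 3: stream[22..23]='3' size=0x3=3, data at stream[25..28]='pyj' -> body[12..15], body so far='491s7wumxe1apyj'
Chunk 4: stream[30..31]='2' size=0x2=2, data at stream[33..35]='o3' -> body[15..17], body so far='491s7wumxe1apyjo3'
Chunk 5: stream[37..38]='5' size=0x5=5, data at stream[40..45]='00c6m' -> body[17..22], body so far='491s7wumxe1apyjo300c6m'
Chunk 6: stream[47..48]='0' size=0 (terminator). Final body='491s7wumxe1apyjo300c6m' (22 bytes)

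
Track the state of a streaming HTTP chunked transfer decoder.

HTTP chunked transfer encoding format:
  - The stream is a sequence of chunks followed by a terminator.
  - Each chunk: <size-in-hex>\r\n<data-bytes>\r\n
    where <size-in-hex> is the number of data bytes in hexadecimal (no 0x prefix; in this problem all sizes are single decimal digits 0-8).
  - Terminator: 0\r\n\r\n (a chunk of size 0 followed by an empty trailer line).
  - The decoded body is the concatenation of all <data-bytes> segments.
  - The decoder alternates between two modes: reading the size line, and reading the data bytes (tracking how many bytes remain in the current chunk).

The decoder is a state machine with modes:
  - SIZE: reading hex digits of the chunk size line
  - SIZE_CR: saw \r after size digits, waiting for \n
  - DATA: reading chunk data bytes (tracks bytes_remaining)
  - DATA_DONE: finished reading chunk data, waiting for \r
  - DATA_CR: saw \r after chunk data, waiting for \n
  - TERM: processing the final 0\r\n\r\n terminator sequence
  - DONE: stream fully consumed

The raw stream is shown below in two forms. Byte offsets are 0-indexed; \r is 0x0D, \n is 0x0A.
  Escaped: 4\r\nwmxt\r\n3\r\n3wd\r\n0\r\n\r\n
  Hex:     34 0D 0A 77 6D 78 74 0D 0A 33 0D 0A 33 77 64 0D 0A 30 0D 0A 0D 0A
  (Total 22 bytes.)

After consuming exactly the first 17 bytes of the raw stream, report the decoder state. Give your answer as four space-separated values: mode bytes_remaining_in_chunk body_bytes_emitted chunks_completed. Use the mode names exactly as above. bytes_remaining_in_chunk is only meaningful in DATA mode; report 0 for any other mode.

Answer: SIZE 0 7 2

Derivation:
Byte 0 = '4': mode=SIZE remaining=0 emitted=0 chunks_done=0
Byte 1 = 0x0D: mode=SIZE_CR remaining=0 emitted=0 chunks_done=0
Byte 2 = 0x0A: mode=DATA remaining=4 emitted=0 chunks_done=0
Byte 3 = 'w': mode=DATA remaining=3 emitted=1 chunks_done=0
Byte 4 = 'm': mode=DATA remaining=2 emitted=2 chunks_done=0
Byte 5 = 'x': mode=DATA remaining=1 emitted=3 chunks_done=0
Byte 6 = 't': mode=DATA_DONE remaining=0 emitted=4 chunks_done=0
Byte 7 = 0x0D: mode=DATA_CR remaining=0 emitted=4 chunks_done=0
Byte 8 = 0x0A: mode=SIZE remaining=0 emitted=4 chunks_done=1
Byte 9 = '3': mode=SIZE remaining=0 emitted=4 chunks_done=1
Byte 10 = 0x0D: mode=SIZE_CR remaining=0 emitted=4 chunks_done=1
Byte 11 = 0x0A: mode=DATA remaining=3 emitted=4 chunks_done=1
Byte 12 = '3': mode=DATA remaining=2 emitted=5 chunks_done=1
Byte 13 = 'w': mode=DATA remaining=1 emitted=6 chunks_done=1
Byte 14 = 'd': mode=DATA_DONE remaining=0 emitted=7 chunks_done=1
Byte 15 = 0x0D: mode=DATA_CR remaining=0 emitted=7 chunks_done=1
Byte 16 = 0x0A: mode=SIZE remaining=0 emitted=7 chunks_done=2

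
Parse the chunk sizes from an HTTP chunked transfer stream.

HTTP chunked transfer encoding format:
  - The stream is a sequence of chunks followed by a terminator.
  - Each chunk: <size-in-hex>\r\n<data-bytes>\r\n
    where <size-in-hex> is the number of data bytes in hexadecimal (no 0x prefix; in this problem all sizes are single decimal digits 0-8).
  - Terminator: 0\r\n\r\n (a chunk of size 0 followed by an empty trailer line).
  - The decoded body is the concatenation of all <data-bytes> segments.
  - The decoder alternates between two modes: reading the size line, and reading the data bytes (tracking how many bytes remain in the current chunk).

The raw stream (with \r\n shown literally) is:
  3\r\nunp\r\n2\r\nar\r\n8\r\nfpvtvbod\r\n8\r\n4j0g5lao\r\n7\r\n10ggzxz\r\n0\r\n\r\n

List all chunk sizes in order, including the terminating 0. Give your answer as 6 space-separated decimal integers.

Answer: 3 2 8 8 7 0

Derivation:
Chunk 1: stream[0..1]='3' size=0x3=3, data at stream[3..6]='unp' -> body[0..3], body so far='unp'
Chunk 2: stream[8..9]='2' size=0x2=2, data at stream[11..13]='ar' -> body[3..5], body so far='unpar'
Chunk 3: stream[15..16]='8' size=0x8=8, data at stream[18..26]='fpvtvbod' -> body[5..13], body so far='unparfpvtvbod'
Chunk 4: stream[28..29]='8' size=0x8=8, data at stream[31..39]='4j0g5lao' -> body[13..21], body so far='unparfpvtvbod4j0g5lao'
Chunk 5: stream[41..42]='7' size=0x7=7, data at stream[44..51]='10ggzxz' -> body[21..28], body so far='unparfpvtvbod4j0g5lao10ggzxz'
Chunk 6: stream[53..54]='0' size=0 (terminator). Final body='unparfpvtvbod4j0g5lao10ggzxz' (28 bytes)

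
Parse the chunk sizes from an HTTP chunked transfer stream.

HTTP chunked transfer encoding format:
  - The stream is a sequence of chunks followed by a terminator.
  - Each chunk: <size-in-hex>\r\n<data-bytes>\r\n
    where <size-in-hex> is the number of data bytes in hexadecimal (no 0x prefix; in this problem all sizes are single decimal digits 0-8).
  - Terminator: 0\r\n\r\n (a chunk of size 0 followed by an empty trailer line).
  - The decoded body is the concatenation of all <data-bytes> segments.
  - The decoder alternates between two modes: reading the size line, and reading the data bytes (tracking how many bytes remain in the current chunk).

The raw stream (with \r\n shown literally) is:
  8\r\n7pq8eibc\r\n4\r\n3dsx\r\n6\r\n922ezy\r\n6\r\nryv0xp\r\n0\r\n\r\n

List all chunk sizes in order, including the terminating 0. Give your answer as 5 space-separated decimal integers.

Answer: 8 4 6 6 0

Derivation:
Chunk 1: stream[0..1]='8' size=0x8=8, data at stream[3..11]='7pq8eibc' -> body[0..8], body so far='7pq8eibc'
Chunk 2: stream[13..14]='4' size=0x4=4, data at stream[16..20]='3dsx' -> body[8..12], body so far='7pq8eibc3dsx'
Chunk 3: stream[22..23]='6' size=0x6=6, data at stream[25..31]='922ezy' -> body[12..18], body so far='7pq8eibc3dsx922ezy'
Chunk 4: stream[33..34]='6' size=0x6=6, data at stream[36..42]='ryv0xp' -> body[18..24], body so far='7pq8eibc3dsx922ezyryv0xp'
Chunk 5: stream[44..45]='0' size=0 (terminator). Final body='7pq8eibc3dsx922ezyryv0xp' (24 bytes)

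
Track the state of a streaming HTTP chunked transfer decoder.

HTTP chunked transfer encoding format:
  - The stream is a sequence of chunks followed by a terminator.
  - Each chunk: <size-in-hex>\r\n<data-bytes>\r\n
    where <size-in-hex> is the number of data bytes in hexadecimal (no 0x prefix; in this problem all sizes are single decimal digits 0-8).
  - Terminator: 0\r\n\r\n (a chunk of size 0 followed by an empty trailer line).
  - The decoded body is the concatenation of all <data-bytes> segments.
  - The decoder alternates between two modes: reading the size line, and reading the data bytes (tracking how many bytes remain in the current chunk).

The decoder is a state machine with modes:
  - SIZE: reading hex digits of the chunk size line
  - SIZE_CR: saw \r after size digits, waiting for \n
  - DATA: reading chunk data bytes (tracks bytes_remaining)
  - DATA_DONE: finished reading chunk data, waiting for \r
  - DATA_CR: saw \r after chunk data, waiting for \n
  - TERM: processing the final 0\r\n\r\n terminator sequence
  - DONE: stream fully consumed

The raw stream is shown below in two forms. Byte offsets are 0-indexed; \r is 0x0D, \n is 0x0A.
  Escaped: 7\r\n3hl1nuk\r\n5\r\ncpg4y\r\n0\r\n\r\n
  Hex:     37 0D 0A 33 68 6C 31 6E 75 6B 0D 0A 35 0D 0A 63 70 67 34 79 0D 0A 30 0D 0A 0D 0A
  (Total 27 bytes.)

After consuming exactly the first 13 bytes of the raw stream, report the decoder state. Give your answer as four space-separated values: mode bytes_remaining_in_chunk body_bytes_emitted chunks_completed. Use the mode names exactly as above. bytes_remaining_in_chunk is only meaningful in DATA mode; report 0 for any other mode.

Byte 0 = '7': mode=SIZE remaining=0 emitted=0 chunks_done=0
Byte 1 = 0x0D: mode=SIZE_CR remaining=0 emitted=0 chunks_done=0
Byte 2 = 0x0A: mode=DATA remaining=7 emitted=0 chunks_done=0
Byte 3 = '3': mode=DATA remaining=6 emitted=1 chunks_done=0
Byte 4 = 'h': mode=DATA remaining=5 emitted=2 chunks_done=0
Byte 5 = 'l': mode=DATA remaining=4 emitted=3 chunks_done=0
Byte 6 = '1': mode=DATA remaining=3 emitted=4 chunks_done=0
Byte 7 = 'n': mode=DATA remaining=2 emitted=5 chunks_done=0
Byte 8 = 'u': mode=DATA remaining=1 emitted=6 chunks_done=0
Byte 9 = 'k': mode=DATA_DONE remaining=0 emitted=7 chunks_done=0
Byte 10 = 0x0D: mode=DATA_CR remaining=0 emitted=7 chunks_done=0
Byte 11 = 0x0A: mode=SIZE remaining=0 emitted=7 chunks_done=1
Byte 12 = '5': mode=SIZE remaining=0 emitted=7 chunks_done=1

Answer: SIZE 0 7 1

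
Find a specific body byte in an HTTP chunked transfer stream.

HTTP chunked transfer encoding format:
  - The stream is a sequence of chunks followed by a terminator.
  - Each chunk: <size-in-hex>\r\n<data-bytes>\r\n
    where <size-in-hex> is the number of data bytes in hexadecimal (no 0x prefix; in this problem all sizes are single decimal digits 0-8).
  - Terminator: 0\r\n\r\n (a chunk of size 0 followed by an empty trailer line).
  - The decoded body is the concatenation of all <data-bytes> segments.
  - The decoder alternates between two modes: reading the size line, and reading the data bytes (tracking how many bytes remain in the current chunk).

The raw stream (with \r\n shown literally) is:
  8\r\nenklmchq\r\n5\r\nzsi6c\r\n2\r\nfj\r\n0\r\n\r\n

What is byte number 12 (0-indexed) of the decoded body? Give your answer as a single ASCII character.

Chunk 1: stream[0..1]='8' size=0x8=8, data at stream[3..11]='enklmchq' -> body[0..8], body so far='enklmchq'
Chunk 2: stream[13..14]='5' size=0x5=5, data at stream[16..21]='zsi6c' -> body[8..13], body so far='enklmchqzsi6c'
Chunk 3: stream[23..24]='2' size=0x2=2, data at stream[26..28]='fj' -> body[13..15], body so far='enklmchqzsi6cfj'
Chunk 4: stream[30..31]='0' size=0 (terminator). Final body='enklmchqzsi6cfj' (15 bytes)
Body byte 12 = 'c'

Answer: c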